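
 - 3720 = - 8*465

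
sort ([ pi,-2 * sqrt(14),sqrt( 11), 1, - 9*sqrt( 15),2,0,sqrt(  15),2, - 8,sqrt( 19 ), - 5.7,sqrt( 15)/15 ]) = [  -  9*sqrt( 15), - 8, - 2*sqrt( 14 ), - 5.7,0, sqrt( 15)/15, 1, 2,2,pi, sqrt( 11),  sqrt( 15),sqrt ( 19 )] 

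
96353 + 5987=102340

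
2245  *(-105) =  - 235725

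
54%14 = 12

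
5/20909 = 5/20909 = 0.00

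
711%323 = 65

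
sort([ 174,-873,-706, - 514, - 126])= [-873,-706,-514,  -  126,174]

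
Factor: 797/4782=1/6 =2^(  -  1)*3^( - 1)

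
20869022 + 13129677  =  33998699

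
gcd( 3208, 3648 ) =8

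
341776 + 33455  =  375231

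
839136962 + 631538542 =1470675504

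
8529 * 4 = 34116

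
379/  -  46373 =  - 379/46373 = - 0.01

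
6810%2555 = 1700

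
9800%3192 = 224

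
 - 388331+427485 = 39154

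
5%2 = 1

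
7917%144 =141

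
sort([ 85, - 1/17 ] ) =[- 1/17,85]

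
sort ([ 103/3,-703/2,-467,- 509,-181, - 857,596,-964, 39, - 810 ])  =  [ - 964 , -857, - 810, - 509, - 467, - 703/2, - 181,  103/3, 39 , 596] 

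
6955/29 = 6955/29 = 239.83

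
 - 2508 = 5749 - 8257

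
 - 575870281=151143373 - 727013654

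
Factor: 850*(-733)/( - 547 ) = 623050/547=2^1*5^2*17^1*547^( - 1)*733^1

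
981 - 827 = 154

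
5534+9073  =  14607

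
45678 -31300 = 14378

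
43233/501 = 14411/167 = 86.29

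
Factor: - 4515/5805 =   -  7/9 = -3^( - 2)*7^1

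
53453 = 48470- - 4983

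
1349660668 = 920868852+428791816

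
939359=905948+33411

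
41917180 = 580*72271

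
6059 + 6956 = 13015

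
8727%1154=649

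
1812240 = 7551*240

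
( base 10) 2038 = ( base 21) 4D1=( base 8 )3766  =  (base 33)1sp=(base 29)2c8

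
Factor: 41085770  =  2^1*5^1 * 11^1*17^1*127^1*173^1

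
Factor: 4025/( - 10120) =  - 2^( - 3)*5^1*7^1*11^( - 1 ) = - 35/88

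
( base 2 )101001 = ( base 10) 41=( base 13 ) 32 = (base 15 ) 2B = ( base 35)16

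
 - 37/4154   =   - 1 + 4117/4154  =  - 0.01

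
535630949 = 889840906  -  354209957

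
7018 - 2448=4570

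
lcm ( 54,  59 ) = 3186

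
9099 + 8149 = 17248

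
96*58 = 5568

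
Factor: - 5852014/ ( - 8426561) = 2^1*7^1*  11^(- 3 )*13^( - 1)*167^1*487^(-1 )*2503^1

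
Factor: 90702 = 2^1*3^2 * 5039^1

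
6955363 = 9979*697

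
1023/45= 341/15= 22.73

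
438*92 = 40296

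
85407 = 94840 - 9433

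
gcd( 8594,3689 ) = 1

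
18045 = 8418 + 9627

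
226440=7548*30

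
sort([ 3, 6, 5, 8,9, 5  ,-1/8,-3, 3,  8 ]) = [ - 3, - 1/8, 3,3, 5, 5,6,8, 8,9] 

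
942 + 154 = 1096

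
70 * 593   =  41510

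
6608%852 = 644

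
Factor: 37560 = 2^3*3^1*5^1*313^1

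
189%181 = 8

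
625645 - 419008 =206637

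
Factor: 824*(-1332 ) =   -  2^5 * 3^2 *37^1*103^1 = - 1097568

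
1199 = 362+837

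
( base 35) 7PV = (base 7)36433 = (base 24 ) gb1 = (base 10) 9481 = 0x2509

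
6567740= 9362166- 2794426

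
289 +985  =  1274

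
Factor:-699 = - 3^1 * 233^1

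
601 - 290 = 311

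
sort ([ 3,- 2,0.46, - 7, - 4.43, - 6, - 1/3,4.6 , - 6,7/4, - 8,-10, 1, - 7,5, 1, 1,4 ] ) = [ - 10 , - 8,-7,- 7, - 6, - 6,-4.43, - 2, - 1/3, 0.46, 1, 1, 1, 7/4  ,  3  ,  4,4.6, 5 ] 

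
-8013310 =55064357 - 63077667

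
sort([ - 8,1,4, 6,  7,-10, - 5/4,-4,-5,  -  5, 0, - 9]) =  [ - 10, - 9, - 8,-5,-5, - 4,-5/4,0, 1, 4, 6,  7]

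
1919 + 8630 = 10549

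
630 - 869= - 239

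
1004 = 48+956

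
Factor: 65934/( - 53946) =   -  3^( - 2 )*11^1 = - 11/9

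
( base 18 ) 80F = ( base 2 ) 101000101111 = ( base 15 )b8c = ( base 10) 2607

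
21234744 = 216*98309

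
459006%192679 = 73648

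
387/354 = 129/118 = 1.09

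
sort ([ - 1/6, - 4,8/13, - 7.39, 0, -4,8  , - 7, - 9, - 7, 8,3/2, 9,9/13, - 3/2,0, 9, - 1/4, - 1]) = [ - 9, -7.39 , - 7,-7 , - 4,-4, - 3/2, - 1, - 1/4, - 1/6, 0, 0,8/13,9/13, 3/2,8,8,9 , 9]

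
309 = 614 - 305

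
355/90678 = 355/90678 = 0.00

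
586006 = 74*7919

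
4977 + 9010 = 13987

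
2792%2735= 57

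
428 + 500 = 928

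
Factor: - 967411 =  - 29^1*33359^1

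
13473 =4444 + 9029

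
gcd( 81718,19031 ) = 1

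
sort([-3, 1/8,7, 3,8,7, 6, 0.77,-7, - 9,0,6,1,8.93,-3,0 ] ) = [- 9, - 7,-3,-3, 0,0,1/8, 0.77, 1,3, 6,6, 7,7,8, 8.93]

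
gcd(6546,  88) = 2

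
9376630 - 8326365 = 1050265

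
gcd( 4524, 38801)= 1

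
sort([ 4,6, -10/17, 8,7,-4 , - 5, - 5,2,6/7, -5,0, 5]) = [ - 5,-5,-5, - 4, - 10/17,0,6/7,2,4, 5, 6,  7,8 ]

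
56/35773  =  56/35773 =0.00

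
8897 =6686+2211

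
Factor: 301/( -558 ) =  - 2^(  -  1)*3^(-2) * 7^1*31^( -1 )*43^1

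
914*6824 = 6237136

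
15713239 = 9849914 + 5863325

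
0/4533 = 0 = 0.00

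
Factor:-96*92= - 8832  =  - 2^7*3^1 * 23^1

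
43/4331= 43/4331 = 0.01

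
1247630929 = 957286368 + 290344561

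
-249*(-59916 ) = 14919084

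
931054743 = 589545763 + 341508980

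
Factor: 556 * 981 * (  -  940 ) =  - 512709840 = - 2^4* 3^2*5^1*47^1*109^1 *139^1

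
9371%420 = 131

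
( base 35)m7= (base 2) 1100001001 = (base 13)47a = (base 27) 11L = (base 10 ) 777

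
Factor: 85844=2^2*11^1 * 1951^1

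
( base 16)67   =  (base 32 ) 37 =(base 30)3d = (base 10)103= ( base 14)75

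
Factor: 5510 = 2^1*5^1*19^1 *29^1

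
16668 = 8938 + 7730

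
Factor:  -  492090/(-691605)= 2^1 * 3^( - 2)*109^( - 1 ) * 349^1 = 698/981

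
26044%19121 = 6923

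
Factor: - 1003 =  - 17^1*59^1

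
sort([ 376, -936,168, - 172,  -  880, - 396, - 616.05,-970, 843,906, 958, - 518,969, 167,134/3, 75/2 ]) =[  -  970, - 936,-880, - 616.05,- 518,  -  396, - 172, 75/2,134/3,167, 168,376, 843,  906,958,  969 ]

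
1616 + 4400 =6016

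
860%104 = 28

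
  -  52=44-96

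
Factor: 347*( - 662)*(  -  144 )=2^5 * 3^2 * 331^1*347^1 =33078816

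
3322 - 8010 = -4688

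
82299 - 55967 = 26332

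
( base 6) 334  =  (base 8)202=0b10000010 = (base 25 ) 55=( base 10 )130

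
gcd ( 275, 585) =5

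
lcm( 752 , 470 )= 3760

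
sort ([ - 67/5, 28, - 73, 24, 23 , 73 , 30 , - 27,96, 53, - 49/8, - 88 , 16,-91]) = [ - 91, - 88,-73,-27,-67/5, -49/8, 16 , 23,24, 28 , 30,  53,73,96]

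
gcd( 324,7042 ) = 2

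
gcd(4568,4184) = 8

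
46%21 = 4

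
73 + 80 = 153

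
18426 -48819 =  - 30393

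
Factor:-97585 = -5^1*29^1*673^1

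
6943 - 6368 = 575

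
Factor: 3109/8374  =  2^( - 1 )*53^( - 1)*79^ (-1)*3109^1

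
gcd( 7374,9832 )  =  2458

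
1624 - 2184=-560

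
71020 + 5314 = 76334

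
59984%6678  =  6560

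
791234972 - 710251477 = 80983495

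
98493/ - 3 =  - 32831/1 = - 32831.00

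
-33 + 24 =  - 9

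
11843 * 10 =118430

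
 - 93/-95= 93/95 = 0.98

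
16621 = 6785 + 9836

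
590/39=590/39 = 15.13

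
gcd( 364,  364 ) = 364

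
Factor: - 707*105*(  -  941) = 69855135 = 3^1*5^1 * 7^2*101^1*941^1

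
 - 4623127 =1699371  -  6322498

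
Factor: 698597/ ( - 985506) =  - 2^(-1 )*3^( - 1 )*37^1*79^1*239^1*164251^( - 1 ) 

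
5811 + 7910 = 13721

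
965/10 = 193/2 = 96.50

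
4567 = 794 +3773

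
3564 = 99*36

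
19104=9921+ 9183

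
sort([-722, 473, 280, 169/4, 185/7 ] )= [  -  722  ,  185/7,  169/4, 280 , 473] 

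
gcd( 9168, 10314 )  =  1146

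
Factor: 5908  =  2^2*7^1*211^1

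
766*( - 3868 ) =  - 2962888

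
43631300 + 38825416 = 82456716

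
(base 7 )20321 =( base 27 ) 6ln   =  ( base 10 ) 4964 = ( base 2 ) 1001101100100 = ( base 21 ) b58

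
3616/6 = 1808/3 = 602.67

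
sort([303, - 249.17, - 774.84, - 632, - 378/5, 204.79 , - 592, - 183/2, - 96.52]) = [ - 774.84, - 632, - 592, - 249.17, - 96.52, - 183/2, - 378/5, 204.79,  303 ]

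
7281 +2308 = 9589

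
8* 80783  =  646264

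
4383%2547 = 1836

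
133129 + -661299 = - 528170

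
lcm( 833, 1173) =57477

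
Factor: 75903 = 3^1 * 25301^1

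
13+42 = 55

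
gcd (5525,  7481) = 1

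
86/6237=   86/6237 = 0.01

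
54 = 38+16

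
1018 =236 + 782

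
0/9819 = 0 = 0.00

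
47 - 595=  - 548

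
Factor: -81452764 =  - 2^2*29^1*702179^1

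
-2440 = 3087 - 5527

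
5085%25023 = 5085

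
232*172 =39904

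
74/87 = 74/87 = 0.85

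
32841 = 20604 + 12237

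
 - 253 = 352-605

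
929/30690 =929/30690 = 0.03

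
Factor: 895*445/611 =5^2*13^(  -  1)*47^( - 1)*89^1*179^1= 398275/611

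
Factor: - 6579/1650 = -2^(-1)*3^1*5^(- 2)*11^(-1) * 17^1*43^1 = -  2193/550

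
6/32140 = 3/16070= 0.00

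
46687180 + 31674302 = 78361482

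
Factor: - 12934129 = -13^1* 994933^1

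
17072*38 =648736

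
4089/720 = 1363/240 = 5.68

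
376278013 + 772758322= 1149036335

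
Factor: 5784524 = 2^2 *1446131^1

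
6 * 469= 2814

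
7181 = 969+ 6212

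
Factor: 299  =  13^1*23^1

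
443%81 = 38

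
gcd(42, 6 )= 6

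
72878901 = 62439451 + 10439450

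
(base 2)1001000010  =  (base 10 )578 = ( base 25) n3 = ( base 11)486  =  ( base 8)1102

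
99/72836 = 99/72836 = 0.00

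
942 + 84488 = 85430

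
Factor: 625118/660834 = 312559/330417  =  3^( - 2) * 13^1 *24043^1*36713^ ( - 1)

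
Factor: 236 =2^2 * 59^1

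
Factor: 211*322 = 2^1*7^1*23^1*211^1 = 67942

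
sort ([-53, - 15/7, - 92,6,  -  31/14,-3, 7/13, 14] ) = [ - 92, - 53,-3, - 31/14, - 15/7, 7/13, 6,14 ] 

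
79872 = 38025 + 41847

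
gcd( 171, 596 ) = 1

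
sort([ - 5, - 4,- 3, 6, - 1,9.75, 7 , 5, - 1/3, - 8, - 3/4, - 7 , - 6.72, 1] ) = [ - 8,- 7,-6.72,-5 ,-4  ,-3,-1,-3/4, - 1/3,  1,5, 6, 7,  9.75]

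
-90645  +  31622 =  - 59023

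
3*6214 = 18642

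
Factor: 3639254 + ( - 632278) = 3006976 = 2^9*7^1*839^1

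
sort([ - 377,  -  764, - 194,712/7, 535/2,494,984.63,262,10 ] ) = [- 764, - 377, - 194,10,712/7,262,535/2,494,984.63] 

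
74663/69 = 1082+ 5/69 = 1082.07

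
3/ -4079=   -  3/4079 =- 0.00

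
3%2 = 1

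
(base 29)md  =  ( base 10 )651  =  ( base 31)l0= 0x28B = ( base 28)N7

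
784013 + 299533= 1083546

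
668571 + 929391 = 1597962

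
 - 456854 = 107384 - 564238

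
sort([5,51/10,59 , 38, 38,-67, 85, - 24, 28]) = [  -  67,-24, 5,51/10,28  ,  38,38,59,85]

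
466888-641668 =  - 174780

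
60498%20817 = 18864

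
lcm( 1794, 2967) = 77142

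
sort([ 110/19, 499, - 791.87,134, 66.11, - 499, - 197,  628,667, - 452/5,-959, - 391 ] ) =[ - 959,-791.87,-499,-391, - 197, - 452/5, 110/19 , 66.11, 134, 499, 628,667 ] 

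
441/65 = 441/65 = 6.78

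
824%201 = 20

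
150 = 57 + 93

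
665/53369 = 665/53369 =0.01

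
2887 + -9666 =-6779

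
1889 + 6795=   8684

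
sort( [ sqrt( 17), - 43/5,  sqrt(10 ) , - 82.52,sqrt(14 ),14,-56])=[ - 82.52, - 56, - 43/5,sqrt( 10 ), sqrt(14), sqrt( 17 ) , 14] 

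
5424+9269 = 14693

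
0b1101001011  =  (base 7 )2313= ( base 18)2af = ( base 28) 123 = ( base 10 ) 843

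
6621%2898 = 825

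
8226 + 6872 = 15098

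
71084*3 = 213252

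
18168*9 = 163512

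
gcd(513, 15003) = 9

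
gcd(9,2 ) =1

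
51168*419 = 21439392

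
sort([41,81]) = [41,  81]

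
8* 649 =5192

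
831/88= 831/88 = 9.44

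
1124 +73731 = 74855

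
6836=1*6836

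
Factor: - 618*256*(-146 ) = 2^10*3^1*73^1 * 103^1 = 23098368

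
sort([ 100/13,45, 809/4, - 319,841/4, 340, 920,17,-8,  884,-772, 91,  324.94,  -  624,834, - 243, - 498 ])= [-772 , - 624, - 498 , - 319,-243, - 8, 100/13, 17 , 45,  91,809/4,841/4, 324.94,  340 , 834, 884, 920]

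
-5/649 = -5/649 = - 0.01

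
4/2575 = 4/2575=0.00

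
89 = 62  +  27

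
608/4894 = 304/2447 = 0.12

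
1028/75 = 1028/75 =13.71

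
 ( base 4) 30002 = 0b1100000010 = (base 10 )770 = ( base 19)22A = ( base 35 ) m0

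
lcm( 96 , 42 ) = 672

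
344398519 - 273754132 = 70644387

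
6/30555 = 2/10185 = 0.00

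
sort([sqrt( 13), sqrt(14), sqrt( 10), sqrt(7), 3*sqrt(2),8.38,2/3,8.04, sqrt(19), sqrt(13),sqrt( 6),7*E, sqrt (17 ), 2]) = [ 2/3,2, sqrt( 6),sqrt(7) , sqrt(10),sqrt(13),sqrt( 13), sqrt(14 ),sqrt( 17),3*sqrt(2) , sqrt(19 ),  8.04, 8.38,  7*E]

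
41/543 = 41/543 = 0.08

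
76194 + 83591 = 159785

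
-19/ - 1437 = 19/1437 = 0.01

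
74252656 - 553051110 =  - 478798454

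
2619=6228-3609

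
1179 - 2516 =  - 1337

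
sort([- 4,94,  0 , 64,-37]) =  [ - 37, - 4,0,  64, 94] 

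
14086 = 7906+6180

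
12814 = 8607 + 4207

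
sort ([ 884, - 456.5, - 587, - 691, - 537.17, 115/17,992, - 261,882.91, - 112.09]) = [  -  691 ,-587,-537.17,- 456.5,  -  261,  -  112.09,  115/17, 882.91,884,992]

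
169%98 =71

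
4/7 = 4/7 = 0.57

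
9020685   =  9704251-683566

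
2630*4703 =12368890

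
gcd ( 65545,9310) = 5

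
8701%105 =91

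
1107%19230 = 1107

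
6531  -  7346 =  - 815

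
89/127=89/127 =0.70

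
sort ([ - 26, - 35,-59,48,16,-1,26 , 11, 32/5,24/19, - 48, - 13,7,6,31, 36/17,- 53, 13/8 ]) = [- 59,-53, - 48, - 35,-26,- 13,-1,24/19, 13/8,36/17,6,32/5,7,11,16, 26 , 31,48 ] 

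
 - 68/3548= -17/887 = -0.02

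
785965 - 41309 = 744656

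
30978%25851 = 5127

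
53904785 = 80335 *671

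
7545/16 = 471 + 9/16 = 471.56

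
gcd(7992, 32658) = 6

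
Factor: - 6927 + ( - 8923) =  - 2^1*5^2*317^1 = - 15850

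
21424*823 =17631952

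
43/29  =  1+14/29 = 1.48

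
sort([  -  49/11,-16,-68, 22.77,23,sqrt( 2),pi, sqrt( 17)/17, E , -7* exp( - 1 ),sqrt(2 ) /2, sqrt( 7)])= [-68, - 16,-49/11,  -  7*exp ( -1),sqrt(17 )/17, sqrt(2) /2,sqrt( 2 ), sqrt( 7 ),E , pi,22.77, 23] 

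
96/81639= 32/27213 = 0.00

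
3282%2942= 340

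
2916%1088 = 740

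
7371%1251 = 1116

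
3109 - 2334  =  775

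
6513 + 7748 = 14261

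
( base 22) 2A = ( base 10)54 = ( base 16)36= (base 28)1q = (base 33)1L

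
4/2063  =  4/2063  =  0.00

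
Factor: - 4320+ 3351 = - 3^1*17^1*19^1 = - 969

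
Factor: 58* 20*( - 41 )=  - 47560=- 2^3*5^1*  29^1*41^1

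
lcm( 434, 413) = 25606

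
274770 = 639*430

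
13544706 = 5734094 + 7810612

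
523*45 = 23535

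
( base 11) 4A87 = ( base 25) AF4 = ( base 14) 25b7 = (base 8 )14745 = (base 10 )6629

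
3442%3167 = 275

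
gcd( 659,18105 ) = 1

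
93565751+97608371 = 191174122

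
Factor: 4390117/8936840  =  2^( - 3 ) * 5^(-1)*11^( - 1)*19^(-1)*1069^( - 1 )*4390117^1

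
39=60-21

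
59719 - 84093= - 24374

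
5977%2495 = 987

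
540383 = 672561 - 132178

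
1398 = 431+967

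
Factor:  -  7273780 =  - 2^2 * 5^1 * 29^1*12541^1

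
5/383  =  5/383=0.01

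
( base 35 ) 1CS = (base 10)1673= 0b11010001001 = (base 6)11425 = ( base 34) 1f7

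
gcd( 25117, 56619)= 1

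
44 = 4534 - 4490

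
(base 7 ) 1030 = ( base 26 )e0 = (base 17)147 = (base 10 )364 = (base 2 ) 101101100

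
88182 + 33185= 121367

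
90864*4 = 363456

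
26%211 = 26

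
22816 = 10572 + 12244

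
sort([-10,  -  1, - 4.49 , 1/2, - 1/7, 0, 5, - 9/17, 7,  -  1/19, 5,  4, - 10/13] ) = [- 10, - 4.49,  -  1,  -  10/13, - 9/17,-1/7, - 1/19,0,1/2,4,5, 5,7] 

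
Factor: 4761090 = 2^1*3^2*5^1*52901^1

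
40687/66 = 616 + 31/66 = 616.47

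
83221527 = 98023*849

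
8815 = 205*43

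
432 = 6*72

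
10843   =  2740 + 8103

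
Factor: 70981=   70981^1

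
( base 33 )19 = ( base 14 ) 30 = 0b101010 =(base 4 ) 222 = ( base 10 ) 42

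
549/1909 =549/1909 = 0.29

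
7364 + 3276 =10640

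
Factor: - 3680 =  - 2^5*5^1*23^1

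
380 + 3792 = 4172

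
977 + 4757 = 5734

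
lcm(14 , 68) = 476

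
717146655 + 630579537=1347726192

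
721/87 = 8+25/87 = 8.29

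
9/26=9/26 = 0.35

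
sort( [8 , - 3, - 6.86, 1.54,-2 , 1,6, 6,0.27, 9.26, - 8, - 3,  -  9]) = [ - 9, - 8, - 6.86,-3,  -  3, - 2,  0.27, 1, 1.54,  6,6, 8,9.26]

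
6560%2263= 2034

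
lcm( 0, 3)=0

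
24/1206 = 4/201 =0.02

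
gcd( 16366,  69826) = 2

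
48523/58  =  836+35/58 = 836.60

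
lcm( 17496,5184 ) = 139968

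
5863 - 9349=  - 3486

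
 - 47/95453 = - 47/95453 = - 0.00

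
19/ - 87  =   - 19/87 = - 0.22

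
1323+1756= 3079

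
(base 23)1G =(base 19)21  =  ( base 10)39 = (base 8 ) 47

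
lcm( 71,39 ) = 2769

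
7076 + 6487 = 13563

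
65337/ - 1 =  - 65337/1 = -  65337.00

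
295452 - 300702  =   -5250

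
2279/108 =2279/108 = 21.10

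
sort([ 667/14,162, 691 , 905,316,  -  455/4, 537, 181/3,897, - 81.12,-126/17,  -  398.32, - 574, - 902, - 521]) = [ - 902, - 574, - 521 , - 398.32, -455/4, - 81.12, - 126/17,667/14 , 181/3, 162, 316,  537,691,897,905]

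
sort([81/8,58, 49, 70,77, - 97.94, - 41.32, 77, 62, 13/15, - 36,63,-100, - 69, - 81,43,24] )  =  [ - 100, - 97.94, - 81, -69, - 41.32, - 36, 13/15,81/8, 24, 43, 49, 58,62, 63,  70,77,77 ] 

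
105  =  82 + 23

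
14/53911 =14/53911=0.00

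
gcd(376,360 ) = 8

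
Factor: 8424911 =11^1 * 17^1 * 45053^1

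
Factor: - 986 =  - 2^1*17^1* 29^1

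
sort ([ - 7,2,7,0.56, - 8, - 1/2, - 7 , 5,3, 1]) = [ - 8,-7, - 7,-1/2, 0.56,1, 2, 3, 5, 7]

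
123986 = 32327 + 91659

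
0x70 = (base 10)112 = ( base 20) 5c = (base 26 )48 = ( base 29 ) 3P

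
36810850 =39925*922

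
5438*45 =244710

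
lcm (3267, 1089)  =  3267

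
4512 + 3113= 7625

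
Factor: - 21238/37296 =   -  41/72 = - 2^( - 3)*3^(-2)*41^1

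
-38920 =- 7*5560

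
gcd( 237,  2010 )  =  3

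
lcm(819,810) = 73710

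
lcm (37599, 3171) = 263193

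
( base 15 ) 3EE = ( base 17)31F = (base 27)168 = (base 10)899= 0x383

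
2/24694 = 1/12347=0.00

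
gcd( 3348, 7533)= 837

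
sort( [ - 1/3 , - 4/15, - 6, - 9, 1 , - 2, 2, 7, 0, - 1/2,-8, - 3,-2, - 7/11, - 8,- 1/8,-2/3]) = [ - 9, - 8,-8,-6,  -  3, - 2, - 2, - 2/3, - 7/11,-1/2,-1/3,  -  4/15, -1/8,0,1, 2, 7 ] 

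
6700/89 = 6700/89 = 75.28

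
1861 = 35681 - 33820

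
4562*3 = 13686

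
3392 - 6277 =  - 2885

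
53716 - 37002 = 16714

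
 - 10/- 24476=5/12238 = 0.00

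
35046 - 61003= -25957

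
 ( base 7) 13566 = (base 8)7213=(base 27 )52o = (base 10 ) 3723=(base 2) 111010001011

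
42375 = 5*8475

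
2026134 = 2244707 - 218573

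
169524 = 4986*34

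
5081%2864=2217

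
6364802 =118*53939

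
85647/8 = 10705 + 7/8 = 10705.88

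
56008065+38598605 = 94606670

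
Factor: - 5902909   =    -  61^1*96769^1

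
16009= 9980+6029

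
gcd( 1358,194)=194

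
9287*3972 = 36887964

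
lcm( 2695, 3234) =16170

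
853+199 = 1052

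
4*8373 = 33492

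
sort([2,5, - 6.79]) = [ - 6.79,  2, 5] 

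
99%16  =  3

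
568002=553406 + 14596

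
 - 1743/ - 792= 581/264 = 2.20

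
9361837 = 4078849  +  5282988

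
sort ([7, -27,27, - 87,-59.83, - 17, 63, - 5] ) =[-87, -59.83 , - 27, - 17, - 5, 7, 27, 63 ]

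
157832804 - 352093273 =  - 194260469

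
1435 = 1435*1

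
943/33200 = 943/33200 = 0.03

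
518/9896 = 259/4948 = 0.05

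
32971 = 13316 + 19655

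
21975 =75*293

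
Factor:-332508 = -2^2*3^1*11^2*229^1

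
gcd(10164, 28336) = 308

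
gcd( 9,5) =1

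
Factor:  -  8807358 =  - 2^1 * 3^1*7^2*29^1*1033^1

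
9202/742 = 4601/371 =12.40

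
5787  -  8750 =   -  2963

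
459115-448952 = 10163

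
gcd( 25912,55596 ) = 164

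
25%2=1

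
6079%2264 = 1551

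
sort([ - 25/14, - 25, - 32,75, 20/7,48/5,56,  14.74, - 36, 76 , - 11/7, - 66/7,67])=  [ -36, - 32, - 25, - 66/7, - 25/14, -11/7, 20/7, 48/5, 14.74, 56, 67, 75,  76] 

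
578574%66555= 46134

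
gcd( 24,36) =12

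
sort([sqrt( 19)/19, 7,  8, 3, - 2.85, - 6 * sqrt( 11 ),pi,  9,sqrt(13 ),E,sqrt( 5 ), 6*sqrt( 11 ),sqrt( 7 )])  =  [ - 6*sqrt( 11 ) , - 2.85,sqrt(19)/19,sqrt( 5 ), sqrt( 7 ),E , 3 , pi , sqrt( 13 ),7,8,9, 6 * sqrt( 11 )]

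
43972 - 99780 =-55808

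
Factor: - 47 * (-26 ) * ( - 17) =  - 20774 = -2^1 * 13^1 * 17^1*47^1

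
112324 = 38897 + 73427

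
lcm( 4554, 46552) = 418968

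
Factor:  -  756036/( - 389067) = 252012/129689 = 2^2 * 3^1*7^(-1 )*97^( - 1) * 191^( - 1)*21001^1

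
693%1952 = 693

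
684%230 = 224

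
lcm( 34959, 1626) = 69918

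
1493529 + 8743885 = 10237414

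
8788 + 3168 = 11956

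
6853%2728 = 1397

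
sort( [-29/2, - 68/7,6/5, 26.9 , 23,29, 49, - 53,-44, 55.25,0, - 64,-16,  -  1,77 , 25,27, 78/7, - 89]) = [ -89,  -  64,  -  53,-44, - 16, - 29/2, - 68/7, - 1, 0,6/5, 78/7, 23 , 25,26.9,27, 29,49,55.25, 77]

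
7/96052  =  7/96052 = 0.00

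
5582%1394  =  6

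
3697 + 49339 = 53036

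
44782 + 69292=114074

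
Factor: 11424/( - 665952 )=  - 17/991 = - 17^1*991^ ( - 1 ) 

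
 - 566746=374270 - 941016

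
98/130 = 49/65 = 0.75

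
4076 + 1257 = 5333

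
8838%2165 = 178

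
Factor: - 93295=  - 5^1*47^1*397^1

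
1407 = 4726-3319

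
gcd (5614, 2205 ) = 7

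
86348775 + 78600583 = 164949358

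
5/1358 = 5/1358 = 0.00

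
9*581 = 5229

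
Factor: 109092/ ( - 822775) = - 2^2*3^1*5^(  -  2) *9091^1*32911^( - 1 )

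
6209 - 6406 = - 197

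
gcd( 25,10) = 5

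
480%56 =32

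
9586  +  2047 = 11633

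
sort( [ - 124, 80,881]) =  [ - 124,80, 881]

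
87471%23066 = 18273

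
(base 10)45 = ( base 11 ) 41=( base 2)101101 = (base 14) 33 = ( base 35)1a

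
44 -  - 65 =109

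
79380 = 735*108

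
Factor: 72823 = 72823^1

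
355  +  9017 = 9372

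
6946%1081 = 460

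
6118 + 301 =6419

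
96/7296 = 1/76=0.01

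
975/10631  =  975/10631= 0.09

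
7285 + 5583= 12868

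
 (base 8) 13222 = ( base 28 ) 7AA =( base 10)5778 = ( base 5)141103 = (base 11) 4383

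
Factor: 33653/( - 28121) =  - 73/61=- 61^( - 1)*73^1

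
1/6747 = 1/6747 =0.00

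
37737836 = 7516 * 5021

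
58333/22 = 5303/2  =  2651.50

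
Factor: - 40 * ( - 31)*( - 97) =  - 2^3*5^1 * 31^1*97^1 = - 120280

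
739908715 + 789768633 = 1529677348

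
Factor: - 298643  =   - 73^1*4091^1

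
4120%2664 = 1456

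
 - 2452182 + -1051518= -3503700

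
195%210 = 195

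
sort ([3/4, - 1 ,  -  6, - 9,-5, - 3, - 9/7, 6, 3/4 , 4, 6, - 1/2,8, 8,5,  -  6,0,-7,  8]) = [ - 9,  -  7,-6, - 6,  -  5, -3, - 9/7,- 1,-1/2, 0 , 3/4,3/4, 4,5, 6,6,  8, 8,8 ]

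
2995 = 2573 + 422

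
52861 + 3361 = 56222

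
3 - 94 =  - 91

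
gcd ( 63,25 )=1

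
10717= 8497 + 2220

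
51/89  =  51/89 = 0.57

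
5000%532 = 212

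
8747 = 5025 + 3722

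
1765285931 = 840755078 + 924530853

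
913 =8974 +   -  8061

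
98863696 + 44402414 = 143266110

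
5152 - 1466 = 3686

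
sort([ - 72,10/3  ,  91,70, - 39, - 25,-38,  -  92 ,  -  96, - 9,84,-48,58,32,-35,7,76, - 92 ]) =[ - 96, - 92,-92, - 72 , - 48,-39, - 38 ,-35, - 25,-9,  10/3,7, 32,58,70,  76,84,91]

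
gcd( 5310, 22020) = 30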